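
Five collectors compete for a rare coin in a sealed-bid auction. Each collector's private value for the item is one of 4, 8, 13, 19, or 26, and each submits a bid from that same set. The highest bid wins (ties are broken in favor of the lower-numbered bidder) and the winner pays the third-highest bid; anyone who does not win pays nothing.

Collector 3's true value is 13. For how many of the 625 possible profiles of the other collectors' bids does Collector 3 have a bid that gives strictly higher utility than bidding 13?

Others bid (4, 4, 4, 19): truth gives 0; bid 19 gives 9 > 0. Violating.
Others bid (4, 4, 4, 26): truth gives 0; bid 26 gives 9 > 0. Violating.
Others bid (4, 4, 8, 19): truth gives 0; bid 19 gives 5 > 0. Violating.
Others bid (4, 4, 8, 26): truth gives 0; bid 26 gives 5 > 0. Violating.
Others bid (4, 4, 4, 4): truth gives 9; no alternative beats it.
Others bid (4, 4, 4, 8): truth gives 9; no alternative beats it.
(Checking all 625 profiles: 64 have a profitable deviation, 561 do not.)

64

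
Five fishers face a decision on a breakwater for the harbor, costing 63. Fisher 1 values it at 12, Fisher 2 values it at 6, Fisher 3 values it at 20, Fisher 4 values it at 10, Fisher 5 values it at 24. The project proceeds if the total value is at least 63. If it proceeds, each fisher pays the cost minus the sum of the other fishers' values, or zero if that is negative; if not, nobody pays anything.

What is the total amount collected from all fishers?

30

Total value 72 ≥ cost 63, so it is built.
Fisher 1: others sum to 60; max(0, 63 - 60) = 3.
Fisher 2: others sum to 66; max(0, 63 - 66) = 0.
Fisher 3: others sum to 52; max(0, 63 - 52) = 11.
Fisher 4: others sum to 62; max(0, 63 - 62) = 1.
Fisher 5: others sum to 48; max(0, 63 - 48) = 15.
Total collected = 3 + 0 + 11 + 1 + 15 = 30.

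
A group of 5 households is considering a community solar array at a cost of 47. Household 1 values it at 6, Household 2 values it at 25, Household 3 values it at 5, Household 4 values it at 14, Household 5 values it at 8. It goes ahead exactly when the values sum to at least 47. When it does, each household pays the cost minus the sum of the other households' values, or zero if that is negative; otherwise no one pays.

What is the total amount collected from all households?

Total value 58 ≥ cost 47, so it is built.
Household 1: others sum to 52; max(0, 47 - 52) = 0.
Household 2: others sum to 33; max(0, 47 - 33) = 14.
Household 3: others sum to 53; max(0, 47 - 53) = 0.
Household 4: others sum to 44; max(0, 47 - 44) = 3.
Household 5: others sum to 50; max(0, 47 - 50) = 0.
Total collected = 0 + 14 + 0 + 3 + 0 = 17.

17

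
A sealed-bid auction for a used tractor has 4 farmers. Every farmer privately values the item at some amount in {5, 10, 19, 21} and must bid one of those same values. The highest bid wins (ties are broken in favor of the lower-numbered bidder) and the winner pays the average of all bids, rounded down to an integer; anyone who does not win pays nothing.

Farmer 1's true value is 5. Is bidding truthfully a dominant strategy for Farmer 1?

Check each profile of the others' bids and compare truth against every alternative bid.
Others bid (10, 10, 10): truth gives 0, best alternative gives -5.
Others bid (5, 10, 10): truth gives 0, best alternative gives -3.
Others bid (10, 5, 10): truth gives 0, best alternative gives -3.
Others bid (10, 10, 5): truth gives 0, best alternative gives -3.
Others bid (5, 5, 10): truth gives 0, best alternative gives -2.
Others bid (5, 10, 5): truth gives 0, best alternative gives -2.
(Remaining 58 profiles checked similarly; truth is weakly best in each.)
In every case the truthful bid is at least as good as any alternative, so it is a dominant strategy.

Yes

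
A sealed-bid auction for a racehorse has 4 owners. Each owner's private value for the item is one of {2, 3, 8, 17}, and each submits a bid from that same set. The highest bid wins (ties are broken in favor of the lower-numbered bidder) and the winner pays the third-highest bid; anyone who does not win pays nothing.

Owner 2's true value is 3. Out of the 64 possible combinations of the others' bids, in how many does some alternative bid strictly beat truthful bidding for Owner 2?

6

Others bid (2, 2, 8): truth gives 0; bid 8 gives 1 > 0. Violating.
Others bid (2, 2, 17): truth gives 0; bid 17 gives 1 > 0. Violating.
Others bid (2, 8, 2): truth gives 0; bid 8 gives 1 > 0. Violating.
Others bid (2, 17, 2): truth gives 0; bid 17 gives 1 > 0. Violating.
Others bid (2, 2, 2): truth gives 1; no alternative beats it.
Others bid (2, 2, 3): truth gives 1; no alternative beats it.
(Checking all 64 profiles: 6 have a profitable deviation, 58 do not.)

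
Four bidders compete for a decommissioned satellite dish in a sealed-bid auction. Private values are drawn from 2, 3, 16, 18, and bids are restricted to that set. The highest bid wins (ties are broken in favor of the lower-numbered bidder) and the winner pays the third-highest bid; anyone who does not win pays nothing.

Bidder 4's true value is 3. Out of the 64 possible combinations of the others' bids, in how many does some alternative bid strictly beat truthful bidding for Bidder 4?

6

Others bid (2, 2, 3): truth gives 0; bid 16 gives 1 > 0. Violating.
Others bid (2, 2, 16): truth gives 0; bid 18 gives 1 > 0. Violating.
Others bid (2, 3, 2): truth gives 0; bid 16 gives 1 > 0. Violating.
Others bid (2, 16, 2): truth gives 0; bid 18 gives 1 > 0. Violating.
Others bid (2, 2, 2): truth gives 1; no alternative beats it.
Others bid (2, 2, 18): truth gives 0; no alternative beats it.
(Checking all 64 profiles: 6 have a profitable deviation, 58 do not.)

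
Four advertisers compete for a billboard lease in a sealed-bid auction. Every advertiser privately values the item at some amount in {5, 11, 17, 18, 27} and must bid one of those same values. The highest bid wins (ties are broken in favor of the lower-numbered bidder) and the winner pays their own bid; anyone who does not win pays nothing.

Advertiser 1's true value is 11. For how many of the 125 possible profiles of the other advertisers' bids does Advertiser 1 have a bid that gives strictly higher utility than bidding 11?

Others bid (5, 5, 5): truth gives 0; bid 5 gives 6 > 0. Violating.
Others bid (5, 5, 11): truth gives 0; no alternative beats it.
Others bid (5, 5, 17): truth gives 0; no alternative beats it.
(Checking all 125 profiles: 1 has a profitable deviation, 124 do not.)

1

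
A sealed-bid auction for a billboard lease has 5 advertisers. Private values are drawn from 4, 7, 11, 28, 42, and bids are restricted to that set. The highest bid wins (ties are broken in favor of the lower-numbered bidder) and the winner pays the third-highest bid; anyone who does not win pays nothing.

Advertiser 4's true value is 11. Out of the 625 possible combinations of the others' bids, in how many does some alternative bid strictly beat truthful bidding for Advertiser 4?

Others bid (4, 4, 4, 28): truth gives 0; bid 28 gives 7 > 0. Violating.
Others bid (4, 4, 4, 42): truth gives 0; bid 42 gives 7 > 0. Violating.
Others bid (4, 4, 7, 28): truth gives 0; bid 28 gives 4 > 0. Violating.
Others bid (4, 4, 7, 42): truth gives 0; bid 42 gives 4 > 0. Violating.
Others bid (4, 4, 4, 4): truth gives 7; no alternative beats it.
Others bid (4, 4, 4, 7): truth gives 7; no alternative beats it.
(Checking all 625 profiles: 64 have a profitable deviation, 561 do not.)

64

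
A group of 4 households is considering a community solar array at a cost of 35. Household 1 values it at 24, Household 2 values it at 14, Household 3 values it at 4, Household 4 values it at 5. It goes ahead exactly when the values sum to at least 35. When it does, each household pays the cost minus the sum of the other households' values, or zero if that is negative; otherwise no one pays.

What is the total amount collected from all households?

14

Total value 47 ≥ cost 35, so it is built.
Household 1: others sum to 23; max(0, 35 - 23) = 12.
Household 2: others sum to 33; max(0, 35 - 33) = 2.
Household 3: others sum to 43; max(0, 35 - 43) = 0.
Household 4: others sum to 42; max(0, 35 - 42) = 0.
Total collected = 12 + 2 + 0 + 0 = 14.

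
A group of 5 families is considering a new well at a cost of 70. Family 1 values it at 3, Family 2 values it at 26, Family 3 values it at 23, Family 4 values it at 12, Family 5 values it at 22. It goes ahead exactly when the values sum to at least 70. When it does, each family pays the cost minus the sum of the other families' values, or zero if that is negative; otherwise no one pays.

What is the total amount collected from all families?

Total value 86 ≥ cost 70, so it is built.
Family 1: others sum to 83; max(0, 70 - 83) = 0.
Family 2: others sum to 60; max(0, 70 - 60) = 10.
Family 3: others sum to 63; max(0, 70 - 63) = 7.
Family 4: others sum to 74; max(0, 70 - 74) = 0.
Family 5: others sum to 64; max(0, 70 - 64) = 6.
Total collected = 0 + 10 + 7 + 0 + 6 = 23.

23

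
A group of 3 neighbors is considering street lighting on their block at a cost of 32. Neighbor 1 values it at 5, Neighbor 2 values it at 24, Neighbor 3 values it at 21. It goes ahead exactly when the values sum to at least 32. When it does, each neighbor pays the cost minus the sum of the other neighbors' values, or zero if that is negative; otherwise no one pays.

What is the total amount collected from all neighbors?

Total value 50 ≥ cost 32, so it is built.
Neighbor 1: others sum to 45; max(0, 32 - 45) = 0.
Neighbor 2: others sum to 26; max(0, 32 - 26) = 6.
Neighbor 3: others sum to 29; max(0, 32 - 29) = 3.
Total collected = 0 + 6 + 3 = 9.

9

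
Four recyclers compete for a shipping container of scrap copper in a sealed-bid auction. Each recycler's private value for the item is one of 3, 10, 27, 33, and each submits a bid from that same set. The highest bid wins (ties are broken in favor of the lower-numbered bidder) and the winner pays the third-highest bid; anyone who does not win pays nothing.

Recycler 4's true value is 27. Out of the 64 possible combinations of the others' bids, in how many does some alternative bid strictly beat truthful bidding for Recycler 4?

12

Others bid (3, 3, 27): truth gives 0; bid 33 gives 24 > 0. Violating.
Others bid (3, 10, 27): truth gives 0; bid 33 gives 17 > 0. Violating.
Others bid (3, 27, 3): truth gives 0; bid 33 gives 24 > 0. Violating.
Others bid (3, 27, 10): truth gives 0; bid 33 gives 17 > 0. Violating.
Others bid (3, 3, 3): truth gives 24; no alternative beats it.
Others bid (3, 3, 10): truth gives 24; no alternative beats it.
(Checking all 64 profiles: 12 have a profitable deviation, 52 do not.)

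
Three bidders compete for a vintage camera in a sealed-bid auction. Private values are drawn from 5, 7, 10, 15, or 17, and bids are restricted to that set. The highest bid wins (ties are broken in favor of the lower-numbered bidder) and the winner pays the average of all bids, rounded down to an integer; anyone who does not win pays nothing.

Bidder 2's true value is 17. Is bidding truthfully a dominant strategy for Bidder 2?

No

Consider the case where Bidder 1 bids 5 and Bidder 3 bids 5.
Truthful bid 17: wins, pays 9, utility 17 - 9 = 8.
Bid 7 instead: wins, pays 5, utility 17 - 5 = 12.
Since 12 > 8, bidding 7 is strictly better here, so truthful bidding is not dominant.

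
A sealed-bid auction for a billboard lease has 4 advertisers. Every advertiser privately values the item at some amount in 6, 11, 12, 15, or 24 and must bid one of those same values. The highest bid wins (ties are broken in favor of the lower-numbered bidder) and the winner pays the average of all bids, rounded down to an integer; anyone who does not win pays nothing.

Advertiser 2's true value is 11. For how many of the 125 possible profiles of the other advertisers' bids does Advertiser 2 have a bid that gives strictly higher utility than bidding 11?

13

Others bid (6, 6, 12): truth gives 0; bid 12 gives 2 > 0. Violating.
Others bid (6, 6, 15): truth gives 0; bid 15 gives 1 > 0. Violating.
Others bid (6, 11, 12): truth gives 0; bid 12 gives 1 > 0. Violating.
Others bid (6, 12, 6): truth gives 0; bid 12 gives 2 > 0. Violating.
Others bid (6, 6, 6): truth gives 4; no alternative beats it.
Others bid (6, 6, 11): truth gives 3; no alternative beats it.
(Checking all 125 profiles: 13 have a profitable deviation, 112 do not.)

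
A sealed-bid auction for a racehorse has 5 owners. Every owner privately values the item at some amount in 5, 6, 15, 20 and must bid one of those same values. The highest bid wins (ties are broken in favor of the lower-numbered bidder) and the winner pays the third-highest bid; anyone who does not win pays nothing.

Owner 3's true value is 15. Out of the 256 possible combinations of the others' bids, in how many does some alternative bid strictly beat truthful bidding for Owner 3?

32

Others bid (5, 5, 5, 20): truth gives 0; bid 20 gives 10 > 0. Violating.
Others bid (5, 5, 6, 20): truth gives 0; bid 20 gives 9 > 0. Violating.
Others bid (5, 5, 20, 5): truth gives 0; bid 20 gives 10 > 0. Violating.
Others bid (5, 5, 20, 6): truth gives 0; bid 20 gives 9 > 0. Violating.
Others bid (5, 5, 5, 5): truth gives 10; no alternative beats it.
Others bid (5, 5, 5, 6): truth gives 10; no alternative beats it.
(Checking all 256 profiles: 32 have a profitable deviation, 224 do not.)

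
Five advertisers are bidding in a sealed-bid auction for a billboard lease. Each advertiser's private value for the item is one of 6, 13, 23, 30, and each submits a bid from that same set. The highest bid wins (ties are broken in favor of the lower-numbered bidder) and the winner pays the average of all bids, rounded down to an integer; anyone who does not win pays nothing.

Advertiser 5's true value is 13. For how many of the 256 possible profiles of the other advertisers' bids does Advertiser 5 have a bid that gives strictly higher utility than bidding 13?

10

Others bid (6, 6, 6, 13): truth gives 0; bid 23 gives 3 > 0. Violating.
Others bid (6, 6, 13, 6): truth gives 0; bid 23 gives 3 > 0. Violating.
Others bid (6, 6, 13, 13): truth gives 0; bid 23 gives 1 > 0. Violating.
Others bid (6, 13, 6, 6): truth gives 0; bid 23 gives 3 > 0. Violating.
Others bid (6, 6, 6, 6): truth gives 6; no alternative beats it.
Others bid (6, 6, 6, 23): truth gives 0; no alternative beats it.
(Checking all 256 profiles: 10 have a profitable deviation, 246 do not.)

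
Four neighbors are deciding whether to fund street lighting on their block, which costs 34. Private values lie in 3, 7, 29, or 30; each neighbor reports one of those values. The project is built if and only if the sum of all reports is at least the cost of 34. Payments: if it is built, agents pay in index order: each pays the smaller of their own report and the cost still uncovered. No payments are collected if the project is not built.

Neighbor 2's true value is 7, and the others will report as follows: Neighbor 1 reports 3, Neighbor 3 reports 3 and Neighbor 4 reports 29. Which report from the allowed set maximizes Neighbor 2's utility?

3

Report 3: project built, pays 3, utility 7 - 3 = 4.
Report 7: project built, pays 7, utility 7 - 7 = 0.
Report 29: project built, pays 29, utility 7 - 29 = -22.
Report 30: project built, pays 30, utility 7 - 30 = -23.
The best choice is 3 with utility 4.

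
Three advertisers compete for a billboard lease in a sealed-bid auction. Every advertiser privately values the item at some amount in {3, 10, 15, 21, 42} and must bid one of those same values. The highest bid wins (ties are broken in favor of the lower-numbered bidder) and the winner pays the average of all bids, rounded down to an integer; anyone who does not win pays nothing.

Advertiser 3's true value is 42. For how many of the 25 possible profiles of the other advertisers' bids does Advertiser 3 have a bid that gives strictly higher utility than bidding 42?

9

Others bid (3, 3): truth gives 26; bid 10 gives 37 > 26. Violating.
Others bid (3, 10): truth gives 24; bid 15 gives 33 > 24. Violating.
Others bid (3, 15): truth gives 22; bid 21 gives 29 > 22. Violating.
Others bid (10, 3): truth gives 24; bid 15 gives 33 > 24. Violating.
Others bid (3, 21): truth gives 20; no alternative beats it.
Others bid (3, 42): truth gives 0; no alternative beats it.
(Checking all 25 profiles: 9 have a profitable deviation, 16 do not.)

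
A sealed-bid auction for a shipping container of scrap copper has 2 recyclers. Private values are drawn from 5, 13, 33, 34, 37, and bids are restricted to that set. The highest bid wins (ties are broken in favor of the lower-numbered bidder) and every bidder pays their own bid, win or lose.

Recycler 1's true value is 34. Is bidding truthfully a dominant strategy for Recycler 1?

No

Consider the case where Recycler 2 bids 5.
Truthful bid 34: wins, pays 34, utility 34 - 34 = 0.
Bid 5 instead: wins, pays 5, utility 34 - 5 = 29.
Since 29 > 0, bidding 5 is strictly better here, so truthful bidding is not dominant.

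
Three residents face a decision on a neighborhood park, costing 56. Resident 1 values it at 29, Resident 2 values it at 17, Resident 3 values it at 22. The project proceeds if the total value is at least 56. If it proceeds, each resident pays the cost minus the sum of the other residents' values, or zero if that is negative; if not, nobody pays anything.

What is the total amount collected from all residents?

Total value 68 ≥ cost 56, so it is built.
Resident 1: others sum to 39; max(0, 56 - 39) = 17.
Resident 2: others sum to 51; max(0, 56 - 51) = 5.
Resident 3: others sum to 46; max(0, 56 - 46) = 10.
Total collected = 17 + 5 + 10 = 32.

32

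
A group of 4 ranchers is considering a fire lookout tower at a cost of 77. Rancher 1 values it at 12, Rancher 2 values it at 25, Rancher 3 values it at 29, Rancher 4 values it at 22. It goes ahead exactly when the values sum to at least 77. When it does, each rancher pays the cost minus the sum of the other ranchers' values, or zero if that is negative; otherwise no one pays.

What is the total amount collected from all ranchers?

Total value 88 ≥ cost 77, so it is built.
Rancher 1: others sum to 76; max(0, 77 - 76) = 1.
Rancher 2: others sum to 63; max(0, 77 - 63) = 14.
Rancher 3: others sum to 59; max(0, 77 - 59) = 18.
Rancher 4: others sum to 66; max(0, 77 - 66) = 11.
Total collected = 1 + 14 + 18 + 11 = 44.

44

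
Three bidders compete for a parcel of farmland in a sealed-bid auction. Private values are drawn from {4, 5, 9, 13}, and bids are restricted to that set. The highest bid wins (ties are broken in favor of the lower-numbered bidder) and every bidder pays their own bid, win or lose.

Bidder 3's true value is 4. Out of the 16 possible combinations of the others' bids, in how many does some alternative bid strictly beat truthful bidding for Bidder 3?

Others bid (4, 4): truth gives -4; bid 5 gives -1 > -4. Violating.
Others bid (4, 5): truth gives -4; no alternative beats it.
Others bid (4, 9): truth gives -4; no alternative beats it.
(Checking all 16 profiles: 1 has a profitable deviation, 15 do not.)

1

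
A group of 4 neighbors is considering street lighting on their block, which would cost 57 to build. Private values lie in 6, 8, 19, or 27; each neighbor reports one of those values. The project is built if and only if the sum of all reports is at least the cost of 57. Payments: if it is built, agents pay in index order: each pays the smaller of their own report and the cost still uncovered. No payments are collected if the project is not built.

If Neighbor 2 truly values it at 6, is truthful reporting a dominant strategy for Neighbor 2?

Yes

Check each profile of the others' reports and compare truth against every alternative report.
Others report (6, 19, 27): truth gives 0, best alternative gives -2.
Others report (6, 27, 19): truth gives 0, best alternative gives -2.
Others report (6, 27, 27): truth gives 0, best alternative gives -2.
Others report (8, 19, 27): truth gives 0, best alternative gives -2.
Others report (8, 27, 19): truth gives 0, best alternative gives -2.
Others report (8, 27, 27): truth gives 0, best alternative gives -2.
(Remaining 58 profiles checked similarly; truth is weakly best in each.)
In every case the truthful report is at least as good as any alternative, so it is a dominant strategy.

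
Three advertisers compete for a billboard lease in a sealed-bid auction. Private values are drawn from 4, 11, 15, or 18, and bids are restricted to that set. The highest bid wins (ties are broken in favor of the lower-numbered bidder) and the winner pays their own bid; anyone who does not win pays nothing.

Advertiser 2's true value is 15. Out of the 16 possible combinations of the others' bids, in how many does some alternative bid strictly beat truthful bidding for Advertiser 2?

Others bid (4, 4): truth gives 0; bid 11 gives 4 > 0. Violating.
Others bid (4, 11): truth gives 0; bid 11 gives 4 > 0. Violating.
Others bid (4, 15): truth gives 0; no alternative beats it.
Others bid (4, 18): truth gives 0; no alternative beats it.
(Checking all 16 profiles: 2 have a profitable deviation, 14 do not.)

2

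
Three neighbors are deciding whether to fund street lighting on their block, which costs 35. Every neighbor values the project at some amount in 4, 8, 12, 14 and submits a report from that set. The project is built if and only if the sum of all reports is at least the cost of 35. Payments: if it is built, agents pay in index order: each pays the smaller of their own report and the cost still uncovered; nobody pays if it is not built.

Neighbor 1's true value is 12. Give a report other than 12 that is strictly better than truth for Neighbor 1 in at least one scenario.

8

Suppose Neighbor 2 reports 14 and Neighbor 3 reports 14.
Report 12: project built, pays 12, utility 12 - 12 = 0.
Report 8: project built, pays 8, utility 12 - 8 = 4.
So reporting 8 beats truth here (4 > 0).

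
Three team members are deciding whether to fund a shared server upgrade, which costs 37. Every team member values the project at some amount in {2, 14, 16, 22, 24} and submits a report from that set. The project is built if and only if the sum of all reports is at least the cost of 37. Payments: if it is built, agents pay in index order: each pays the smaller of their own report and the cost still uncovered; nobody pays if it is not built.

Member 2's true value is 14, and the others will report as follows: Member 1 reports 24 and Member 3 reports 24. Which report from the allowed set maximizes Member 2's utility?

2

Report 2: project built, pays 2, utility 14 - 2 = 12.
Report 14: project built, pays 13, utility 14 - 13 = 1.
Report 16: project built, pays 13, utility 14 - 13 = 1.
Report 22: project built, pays 13, utility 14 - 13 = 1.
Report 24: project built, pays 13, utility 14 - 13 = 1.
The best choice is 2 with utility 12.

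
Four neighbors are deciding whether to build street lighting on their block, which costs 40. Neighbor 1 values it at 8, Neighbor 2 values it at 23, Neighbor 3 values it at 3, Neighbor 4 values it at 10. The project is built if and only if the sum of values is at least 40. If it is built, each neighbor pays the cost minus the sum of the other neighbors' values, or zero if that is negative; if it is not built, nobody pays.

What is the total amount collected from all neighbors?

Total value 44 ≥ cost 40, so it is built.
Neighbor 1: others sum to 36; max(0, 40 - 36) = 4.
Neighbor 2: others sum to 21; max(0, 40 - 21) = 19.
Neighbor 3: others sum to 41; max(0, 40 - 41) = 0.
Neighbor 4: others sum to 34; max(0, 40 - 34) = 6.
Total collected = 4 + 19 + 0 + 6 = 29.

29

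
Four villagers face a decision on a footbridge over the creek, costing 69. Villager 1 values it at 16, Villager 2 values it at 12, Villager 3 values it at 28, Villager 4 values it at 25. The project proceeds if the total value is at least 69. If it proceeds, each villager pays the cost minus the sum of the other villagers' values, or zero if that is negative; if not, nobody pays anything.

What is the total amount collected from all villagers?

33

Total value 81 ≥ cost 69, so it is built.
Villager 1: others sum to 65; max(0, 69 - 65) = 4.
Villager 2: others sum to 69; max(0, 69 - 69) = 0.
Villager 3: others sum to 53; max(0, 69 - 53) = 16.
Villager 4: others sum to 56; max(0, 69 - 56) = 13.
Total collected = 4 + 0 + 16 + 13 = 33.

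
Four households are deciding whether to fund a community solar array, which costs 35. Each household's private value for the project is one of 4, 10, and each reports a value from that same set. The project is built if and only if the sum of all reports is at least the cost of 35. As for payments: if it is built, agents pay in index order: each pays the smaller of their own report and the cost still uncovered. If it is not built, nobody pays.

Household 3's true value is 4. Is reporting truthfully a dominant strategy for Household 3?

Check each profile of the others' reports and compare truth against every alternative report.
Others report (10, 10, 10): truth gives 0, best alternative gives -6.
Others report (4, 4, 4): truth gives 0, best alternative gives 0.
Others report (4, 4, 10): truth gives 0, best alternative gives 0.
Others report (4, 10, 4): truth gives 0, best alternative gives 0.
Others report (4, 10, 10): truth gives 0, best alternative gives 0.
Others report (10, 4, 4): truth gives 0, best alternative gives 0.
(Remaining 2 profiles checked similarly; truth is weakly best in each.)
In every case the truthful report is at least as good as any alternative, so it is a dominant strategy.

Yes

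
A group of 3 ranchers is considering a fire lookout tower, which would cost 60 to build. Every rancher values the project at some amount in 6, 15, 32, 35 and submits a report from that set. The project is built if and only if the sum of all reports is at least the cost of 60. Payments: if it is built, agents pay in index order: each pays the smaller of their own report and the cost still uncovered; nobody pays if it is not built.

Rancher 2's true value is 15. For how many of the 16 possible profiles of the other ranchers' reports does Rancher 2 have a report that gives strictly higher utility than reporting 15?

Others report (32, 32): truth gives 0; report 6 gives 9 > 0. Violating.
Others report (32, 35): truth gives 0; report 6 gives 9 > 0. Violating.
Others report (35, 32): truth gives 0; report 6 gives 9 > 0. Violating.
Others report (35, 35): truth gives 0; report 6 gives 9 > 0. Violating.
Others report (6, 6): truth gives 0; no alternative beats it.
Others report (6, 15): truth gives 0; no alternative beats it.
(Checking all 16 profiles: 4 have a profitable deviation, 12 do not.)

4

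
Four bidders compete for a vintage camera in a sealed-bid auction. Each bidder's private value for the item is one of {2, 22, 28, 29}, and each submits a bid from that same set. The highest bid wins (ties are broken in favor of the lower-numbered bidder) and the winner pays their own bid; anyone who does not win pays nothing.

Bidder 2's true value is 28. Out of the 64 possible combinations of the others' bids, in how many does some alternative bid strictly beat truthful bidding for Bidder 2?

4

Others bid (2, 2, 2): truth gives 0; bid 22 gives 6 > 0. Violating.
Others bid (2, 2, 22): truth gives 0; bid 22 gives 6 > 0. Violating.
Others bid (2, 22, 2): truth gives 0; bid 22 gives 6 > 0. Violating.
Others bid (2, 22, 22): truth gives 0; bid 22 gives 6 > 0. Violating.
Others bid (2, 2, 28): truth gives 0; no alternative beats it.
Others bid (2, 2, 29): truth gives 0; no alternative beats it.
(Checking all 64 profiles: 4 have a profitable deviation, 60 do not.)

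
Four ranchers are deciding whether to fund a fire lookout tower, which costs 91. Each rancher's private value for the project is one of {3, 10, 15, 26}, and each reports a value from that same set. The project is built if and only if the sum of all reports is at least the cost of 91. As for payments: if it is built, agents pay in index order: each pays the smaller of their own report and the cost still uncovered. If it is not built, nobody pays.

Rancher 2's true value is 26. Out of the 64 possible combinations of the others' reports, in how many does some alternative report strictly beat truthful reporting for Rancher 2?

1

Others report (26, 26, 26): truth gives 0; report 15 gives 11 > 0. Violating.
Others report (3, 3, 3): truth gives 0; no alternative beats it.
Others report (3, 3, 10): truth gives 0; no alternative beats it.
(Checking all 64 profiles: 1 has a profitable deviation, 63 do not.)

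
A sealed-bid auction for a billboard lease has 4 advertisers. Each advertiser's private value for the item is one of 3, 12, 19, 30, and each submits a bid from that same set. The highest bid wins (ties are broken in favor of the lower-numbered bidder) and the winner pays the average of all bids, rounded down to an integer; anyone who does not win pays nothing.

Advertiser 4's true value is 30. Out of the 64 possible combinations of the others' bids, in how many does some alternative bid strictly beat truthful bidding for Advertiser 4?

Others bid (3, 3, 3): truth gives 21; bid 12 gives 25 > 21. Violating.
Others bid (3, 3, 12): truth gives 18; bid 19 gives 21 > 18. Violating.
Others bid (3, 12, 3): truth gives 18; bid 19 gives 21 > 18. Violating.
Others bid (3, 12, 12): truth gives 16; bid 19 gives 19 > 16. Violating.
Others bid (3, 3, 19): truth gives 17; no alternative beats it.
Others bid (3, 3, 30): truth gives 0; no alternative beats it.
(Checking all 64 profiles: 8 have a profitable deviation, 56 do not.)

8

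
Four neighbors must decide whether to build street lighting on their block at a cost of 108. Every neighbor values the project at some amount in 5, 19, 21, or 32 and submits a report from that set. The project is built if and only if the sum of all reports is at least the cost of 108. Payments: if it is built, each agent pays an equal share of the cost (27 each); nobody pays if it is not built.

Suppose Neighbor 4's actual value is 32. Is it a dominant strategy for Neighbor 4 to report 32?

Check each profile of the others' reports and compare truth against every alternative report.
Others report (19, 32, 32): truth gives 5, best alternative gives 0.
Others report (21, 32, 32): truth gives 5, best alternative gives 0.
Others report (32, 19, 32): truth gives 5, best alternative gives 0.
Others report (32, 21, 32): truth gives 5, best alternative gives 0.
Others report (32, 32, 19): truth gives 5, best alternative gives 0.
Others report (32, 32, 21): truth gives 5, best alternative gives 0.
(Remaining 58 profiles checked similarly; truth is weakly best in each.)
In every case the truthful report is at least as good as any alternative, so it is a dominant strategy.

Yes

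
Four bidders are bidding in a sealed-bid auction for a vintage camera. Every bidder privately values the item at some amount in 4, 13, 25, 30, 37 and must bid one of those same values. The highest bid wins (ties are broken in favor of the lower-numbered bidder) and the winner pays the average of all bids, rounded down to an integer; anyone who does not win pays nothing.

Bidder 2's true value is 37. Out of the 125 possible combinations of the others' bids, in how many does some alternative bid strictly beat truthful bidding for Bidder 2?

48

Others bid (4, 4, 4): truth gives 25; bid 13 gives 31 > 25. Violating.
Others bid (4, 4, 13): truth gives 23; bid 13 gives 29 > 23. Violating.
Others bid (4, 4, 25): truth gives 20; bid 25 gives 23 > 20. Violating.
Others bid (4, 4, 30): truth gives 19; bid 30 gives 20 > 19. Violating.
Others bid (4, 4, 37): truth gives 17; no alternative beats it.
Others bid (4, 13, 37): truth gives 15; no alternative beats it.
(Checking all 125 profiles: 48 have a profitable deviation, 77 do not.)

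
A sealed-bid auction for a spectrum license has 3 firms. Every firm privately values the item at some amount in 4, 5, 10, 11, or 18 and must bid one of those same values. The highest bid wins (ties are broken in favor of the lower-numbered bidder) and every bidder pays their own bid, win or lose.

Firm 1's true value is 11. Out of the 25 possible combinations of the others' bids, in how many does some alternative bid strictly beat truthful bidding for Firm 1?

Others bid (4, 4): truth gives 0; bid 4 gives 7 > 0. Violating.
Others bid (4, 5): truth gives 0; bid 5 gives 6 > 0. Violating.
Others bid (4, 10): truth gives 0; bid 10 gives 1 > 0. Violating.
Others bid (4, 18): truth gives -11; bid 4 gives -4 > -11. Violating.
Others bid (4, 11): truth gives 0; no alternative beats it.
Others bid (5, 11): truth gives 0; no alternative beats it.
(Checking all 25 profiles: 18 have a profitable deviation, 7 do not.)

18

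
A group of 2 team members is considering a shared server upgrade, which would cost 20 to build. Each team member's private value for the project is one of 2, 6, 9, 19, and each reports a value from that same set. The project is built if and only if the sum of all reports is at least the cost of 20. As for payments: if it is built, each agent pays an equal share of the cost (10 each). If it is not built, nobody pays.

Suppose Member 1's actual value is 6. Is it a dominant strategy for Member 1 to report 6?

Yes

Check each profile of the others' reports and compare truth against every alternative report.
Others report (19): truth gives -4, best alternative gives -4.
Others report (2): truth gives 0, best alternative gives 0.
Others report (6): truth gives 0, best alternative gives 0.
Others report (9): truth gives 0, best alternative gives 0.
In every case the truthful report is at least as good as any alternative, so it is a dominant strategy.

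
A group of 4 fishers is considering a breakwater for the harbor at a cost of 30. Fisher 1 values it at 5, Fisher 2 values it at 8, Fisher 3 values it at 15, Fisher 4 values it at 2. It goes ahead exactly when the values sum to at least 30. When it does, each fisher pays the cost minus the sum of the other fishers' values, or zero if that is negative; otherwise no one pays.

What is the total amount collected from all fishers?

30

Total value 30 ≥ cost 30, so it is built.
Fisher 1: others sum to 25; max(0, 30 - 25) = 5.
Fisher 2: others sum to 22; max(0, 30 - 22) = 8.
Fisher 3: others sum to 15; max(0, 30 - 15) = 15.
Fisher 4: others sum to 28; max(0, 30 - 28) = 2.
Total collected = 5 + 8 + 15 + 2 = 30.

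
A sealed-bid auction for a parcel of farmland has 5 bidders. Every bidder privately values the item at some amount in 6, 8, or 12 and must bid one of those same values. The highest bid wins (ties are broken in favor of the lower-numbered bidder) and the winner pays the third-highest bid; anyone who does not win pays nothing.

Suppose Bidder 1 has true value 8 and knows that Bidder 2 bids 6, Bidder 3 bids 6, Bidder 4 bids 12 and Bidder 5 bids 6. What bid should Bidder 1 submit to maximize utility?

12

Bid 6: loses, pays 0, utility 0.
Bid 8: loses, pays 0, utility 0.
Bid 12: wins, pays 6, utility 8 - 6 = 2.
The best choice is 12 with utility 2.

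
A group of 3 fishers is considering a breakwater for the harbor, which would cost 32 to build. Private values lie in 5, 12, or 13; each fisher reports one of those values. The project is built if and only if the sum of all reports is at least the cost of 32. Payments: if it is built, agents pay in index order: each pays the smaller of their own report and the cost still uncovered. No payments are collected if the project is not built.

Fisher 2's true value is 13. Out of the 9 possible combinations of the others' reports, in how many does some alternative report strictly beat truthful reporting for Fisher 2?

4

Others report (12, 12): truth gives 0; report 12 gives 1 > 0. Violating.
Others report (12, 13): truth gives 0; report 12 gives 1 > 0. Violating.
Others report (13, 12): truth gives 0; report 12 gives 1 > 0. Violating.
Others report (13, 13): truth gives 0; report 12 gives 1 > 0. Violating.
Others report (5, 5): truth gives 0; no alternative beats it.
Others report (5, 12): truth gives 0; no alternative beats it.
(Checking all 9 profiles: 4 have a profitable deviation, 5 do not.)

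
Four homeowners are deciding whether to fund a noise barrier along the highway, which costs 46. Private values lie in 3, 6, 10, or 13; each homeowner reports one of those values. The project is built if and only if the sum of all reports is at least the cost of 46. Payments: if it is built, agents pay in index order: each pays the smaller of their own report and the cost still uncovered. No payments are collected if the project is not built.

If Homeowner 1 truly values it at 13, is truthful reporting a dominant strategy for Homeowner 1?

No

Consider the case where Homeowner 2 reports 10, Homeowner 3 reports 13 and Homeowner 4 reports 13.
Truthful report 13: project built, pays 13, utility 13 - 13 = 0.
Report 10 instead: project built, pays 10, utility 13 - 10 = 3.
Since 3 > 0, reporting 10 is strictly better here, so truthful reporting is not dominant.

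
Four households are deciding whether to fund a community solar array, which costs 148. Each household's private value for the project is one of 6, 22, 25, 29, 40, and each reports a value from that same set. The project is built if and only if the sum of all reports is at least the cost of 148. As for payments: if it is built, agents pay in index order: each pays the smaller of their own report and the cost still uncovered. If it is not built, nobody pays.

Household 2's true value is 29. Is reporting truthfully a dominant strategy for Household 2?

Yes

Check each profile of the others' reports and compare truth against every alternative report.
Others report (6, 6, 6): truth gives 0, best alternative gives 0.
Others report (6, 6, 22): truth gives 0, best alternative gives 0.
Others report (6, 6, 25): truth gives 0, best alternative gives 0.
Others report (6, 6, 29): truth gives 0, best alternative gives 0.
Others report (6, 6, 40): truth gives 0, best alternative gives 0.
Others report (6, 22, 6): truth gives 0, best alternative gives 0.
(Remaining 119 profiles checked similarly; truth is weakly best in each.)
In every case the truthful report is at least as good as any alternative, so it is a dominant strategy.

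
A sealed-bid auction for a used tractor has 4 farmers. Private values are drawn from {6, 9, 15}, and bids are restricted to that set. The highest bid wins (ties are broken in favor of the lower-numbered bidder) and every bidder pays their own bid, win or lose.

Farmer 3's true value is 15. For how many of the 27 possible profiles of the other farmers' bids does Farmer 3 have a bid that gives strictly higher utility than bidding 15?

Others bid (6, 6, 6): truth gives 0; bid 9 gives 6 > 0. Violating.
Others bid (6, 6, 9): truth gives 0; bid 9 gives 6 > 0. Violating.
Others bid (6, 15, 6): truth gives -15; bid 6 gives -6 > -15. Violating.
Others bid (6, 15, 9): truth gives -15; bid 6 gives -6 > -15. Violating.
Others bid (6, 6, 15): truth gives 0; no alternative beats it.
Others bid (6, 9, 6): truth gives 0; no alternative beats it.
(Checking all 27 profiles: 17 have a profitable deviation, 10 do not.)

17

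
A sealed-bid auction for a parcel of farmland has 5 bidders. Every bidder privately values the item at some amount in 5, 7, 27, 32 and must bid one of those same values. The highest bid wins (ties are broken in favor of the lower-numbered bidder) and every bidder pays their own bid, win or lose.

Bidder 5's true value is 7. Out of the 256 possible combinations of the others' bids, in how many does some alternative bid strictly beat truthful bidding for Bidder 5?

255

Others bid (5, 5, 5, 7): truth gives -7; bid 5 gives -5 > -7. Violating.
Others bid (5, 5, 5, 27): truth gives -7; bid 5 gives -5 > -7. Violating.
Others bid (5, 5, 5, 32): truth gives -7; bid 5 gives -5 > -7. Violating.
Others bid (5, 5, 7, 5): truth gives -7; bid 5 gives -5 > -7. Violating.
Others bid (5, 5, 5, 5): truth gives 0; no alternative beats it.
(Checking all 256 profiles: 255 have a profitable deviation, 1 does not.)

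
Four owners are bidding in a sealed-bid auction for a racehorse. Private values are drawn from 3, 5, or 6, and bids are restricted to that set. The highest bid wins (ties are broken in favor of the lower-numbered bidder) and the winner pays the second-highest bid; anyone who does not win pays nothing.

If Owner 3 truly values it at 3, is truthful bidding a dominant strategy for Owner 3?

Yes

Check each profile of the others' bids and compare truth against every alternative bid.
Others bid (3, 3, 5): truth gives 0, best alternative gives -2.
Others bid (3, 3, 3): truth gives 0, best alternative gives 0.
Others bid (3, 3, 6): truth gives 0, best alternative gives 0.
Others bid (3, 5, 3): truth gives 0, best alternative gives 0.
Others bid (3, 5, 5): truth gives 0, best alternative gives 0.
Others bid (3, 5, 6): truth gives 0, best alternative gives 0.
(Remaining 21 profiles checked similarly; truth is weakly best in each.)
In every case the truthful bid is at least as good as any alternative, so it is a dominant strategy.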